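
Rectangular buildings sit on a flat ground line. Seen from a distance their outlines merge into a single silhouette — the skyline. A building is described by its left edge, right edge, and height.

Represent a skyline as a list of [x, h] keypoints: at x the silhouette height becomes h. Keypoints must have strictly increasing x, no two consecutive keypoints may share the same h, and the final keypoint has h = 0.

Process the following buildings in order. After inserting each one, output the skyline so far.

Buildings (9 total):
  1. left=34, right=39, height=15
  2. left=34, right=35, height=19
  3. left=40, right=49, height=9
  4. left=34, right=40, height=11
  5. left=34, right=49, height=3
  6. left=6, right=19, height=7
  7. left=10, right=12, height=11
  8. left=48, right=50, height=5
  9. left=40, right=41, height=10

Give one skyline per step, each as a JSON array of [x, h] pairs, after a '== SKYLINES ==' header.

== SKYLINES ==
[[34,15],[39,0]]
[[34,19],[35,15],[39,0]]
[[34,19],[35,15],[39,0],[40,9],[49,0]]
[[34,19],[35,15],[39,11],[40,9],[49,0]]
[[34,19],[35,15],[39,11],[40,9],[49,0]]
[[6,7],[19,0],[34,19],[35,15],[39,11],[40,9],[49,0]]
[[6,7],[10,11],[12,7],[19,0],[34,19],[35,15],[39,11],[40,9],[49,0]]
[[6,7],[10,11],[12,7],[19,0],[34,19],[35,15],[39,11],[40,9],[49,5],[50,0]]
[[6,7],[10,11],[12,7],[19,0],[34,19],[35,15],[39,11],[40,10],[41,9],[49,5],[50,0]]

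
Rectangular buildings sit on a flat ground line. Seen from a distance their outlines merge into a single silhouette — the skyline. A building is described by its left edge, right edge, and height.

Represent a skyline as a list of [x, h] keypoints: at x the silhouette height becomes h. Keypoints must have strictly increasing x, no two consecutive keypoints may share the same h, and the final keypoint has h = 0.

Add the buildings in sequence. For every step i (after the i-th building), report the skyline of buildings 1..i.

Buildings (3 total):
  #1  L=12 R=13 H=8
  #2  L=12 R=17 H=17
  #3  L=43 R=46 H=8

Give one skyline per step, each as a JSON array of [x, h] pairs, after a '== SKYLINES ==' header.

== SKYLINES ==
[[12,8],[13,0]]
[[12,17],[17,0]]
[[12,17],[17,0],[43,8],[46,0]]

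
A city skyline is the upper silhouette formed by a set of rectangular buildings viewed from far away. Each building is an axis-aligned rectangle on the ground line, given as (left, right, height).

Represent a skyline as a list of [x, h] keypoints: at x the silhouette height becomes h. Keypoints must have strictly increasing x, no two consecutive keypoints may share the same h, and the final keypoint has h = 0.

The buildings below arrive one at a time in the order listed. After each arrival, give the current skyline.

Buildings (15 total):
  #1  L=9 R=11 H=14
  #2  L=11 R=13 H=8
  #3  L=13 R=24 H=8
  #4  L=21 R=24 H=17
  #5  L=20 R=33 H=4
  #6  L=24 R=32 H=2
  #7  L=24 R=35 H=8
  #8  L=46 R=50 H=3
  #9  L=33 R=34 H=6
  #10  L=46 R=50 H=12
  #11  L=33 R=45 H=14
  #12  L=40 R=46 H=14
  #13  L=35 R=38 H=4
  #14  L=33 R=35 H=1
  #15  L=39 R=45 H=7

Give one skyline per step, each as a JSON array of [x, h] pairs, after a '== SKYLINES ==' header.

== SKYLINES ==
[[9,14],[11,0]]
[[9,14],[11,8],[13,0]]
[[9,14],[11,8],[24,0]]
[[9,14],[11,8],[21,17],[24,0]]
[[9,14],[11,8],[21,17],[24,4],[33,0]]
[[9,14],[11,8],[21,17],[24,4],[33,0]]
[[9,14],[11,8],[21,17],[24,8],[35,0]]
[[9,14],[11,8],[21,17],[24,8],[35,0],[46,3],[50,0]]
[[9,14],[11,8],[21,17],[24,8],[35,0],[46,3],[50,0]]
[[9,14],[11,8],[21,17],[24,8],[35,0],[46,12],[50,0]]
[[9,14],[11,8],[21,17],[24,8],[33,14],[45,0],[46,12],[50,0]]
[[9,14],[11,8],[21,17],[24,8],[33,14],[46,12],[50,0]]
[[9,14],[11,8],[21,17],[24,8],[33,14],[46,12],[50,0]]
[[9,14],[11,8],[21,17],[24,8],[33,14],[46,12],[50,0]]
[[9,14],[11,8],[21,17],[24,8],[33,14],[46,12],[50,0]]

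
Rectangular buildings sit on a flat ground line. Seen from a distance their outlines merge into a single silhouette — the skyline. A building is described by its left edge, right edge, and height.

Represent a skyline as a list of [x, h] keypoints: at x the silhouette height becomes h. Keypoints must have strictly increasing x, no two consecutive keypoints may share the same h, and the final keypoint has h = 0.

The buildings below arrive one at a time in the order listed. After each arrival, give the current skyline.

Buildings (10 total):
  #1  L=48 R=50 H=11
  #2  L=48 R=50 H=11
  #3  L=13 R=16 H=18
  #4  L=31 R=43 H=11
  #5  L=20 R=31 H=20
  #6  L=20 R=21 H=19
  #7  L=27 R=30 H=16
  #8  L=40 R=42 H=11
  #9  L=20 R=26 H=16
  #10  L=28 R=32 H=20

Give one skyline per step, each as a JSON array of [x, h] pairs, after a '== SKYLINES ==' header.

== SKYLINES ==
[[48,11],[50,0]]
[[48,11],[50,0]]
[[13,18],[16,0],[48,11],[50,0]]
[[13,18],[16,0],[31,11],[43,0],[48,11],[50,0]]
[[13,18],[16,0],[20,20],[31,11],[43,0],[48,11],[50,0]]
[[13,18],[16,0],[20,20],[31,11],[43,0],[48,11],[50,0]]
[[13,18],[16,0],[20,20],[31,11],[43,0],[48,11],[50,0]]
[[13,18],[16,0],[20,20],[31,11],[43,0],[48,11],[50,0]]
[[13,18],[16,0],[20,20],[31,11],[43,0],[48,11],[50,0]]
[[13,18],[16,0],[20,20],[32,11],[43,0],[48,11],[50,0]]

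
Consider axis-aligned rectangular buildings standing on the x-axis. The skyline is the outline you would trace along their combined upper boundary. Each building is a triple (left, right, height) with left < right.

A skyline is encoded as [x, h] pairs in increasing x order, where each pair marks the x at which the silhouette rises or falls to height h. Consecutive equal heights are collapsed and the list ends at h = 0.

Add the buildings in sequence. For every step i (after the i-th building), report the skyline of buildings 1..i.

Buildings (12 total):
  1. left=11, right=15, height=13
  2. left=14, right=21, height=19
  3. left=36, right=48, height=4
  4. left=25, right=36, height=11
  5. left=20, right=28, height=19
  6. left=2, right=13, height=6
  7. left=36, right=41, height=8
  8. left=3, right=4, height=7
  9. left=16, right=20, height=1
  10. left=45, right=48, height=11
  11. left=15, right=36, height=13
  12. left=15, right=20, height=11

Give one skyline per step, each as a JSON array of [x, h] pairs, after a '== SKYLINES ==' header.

== SKYLINES ==
[[11,13],[15,0]]
[[11,13],[14,19],[21,0]]
[[11,13],[14,19],[21,0],[36,4],[48,0]]
[[11,13],[14,19],[21,0],[25,11],[36,4],[48,0]]
[[11,13],[14,19],[28,11],[36,4],[48,0]]
[[2,6],[11,13],[14,19],[28,11],[36,4],[48,0]]
[[2,6],[11,13],[14,19],[28,11],[36,8],[41,4],[48,0]]
[[2,6],[3,7],[4,6],[11,13],[14,19],[28,11],[36,8],[41,4],[48,0]]
[[2,6],[3,7],[4,6],[11,13],[14,19],[28,11],[36,8],[41,4],[48,0]]
[[2,6],[3,7],[4,6],[11,13],[14,19],[28,11],[36,8],[41,4],[45,11],[48,0]]
[[2,6],[3,7],[4,6],[11,13],[14,19],[28,13],[36,8],[41,4],[45,11],[48,0]]
[[2,6],[3,7],[4,6],[11,13],[14,19],[28,13],[36,8],[41,4],[45,11],[48,0]]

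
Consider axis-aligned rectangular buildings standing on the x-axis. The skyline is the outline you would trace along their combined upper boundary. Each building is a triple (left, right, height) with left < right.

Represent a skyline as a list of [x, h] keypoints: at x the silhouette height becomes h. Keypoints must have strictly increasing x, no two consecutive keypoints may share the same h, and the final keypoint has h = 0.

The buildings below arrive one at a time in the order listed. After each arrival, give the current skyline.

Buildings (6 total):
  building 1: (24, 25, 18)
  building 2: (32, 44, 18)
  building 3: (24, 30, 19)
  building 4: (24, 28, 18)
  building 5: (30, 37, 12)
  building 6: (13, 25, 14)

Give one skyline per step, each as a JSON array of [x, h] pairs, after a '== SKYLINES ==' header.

== SKYLINES ==
[[24,18],[25,0]]
[[24,18],[25,0],[32,18],[44,0]]
[[24,19],[30,0],[32,18],[44,0]]
[[24,19],[30,0],[32,18],[44,0]]
[[24,19],[30,12],[32,18],[44,0]]
[[13,14],[24,19],[30,12],[32,18],[44,0]]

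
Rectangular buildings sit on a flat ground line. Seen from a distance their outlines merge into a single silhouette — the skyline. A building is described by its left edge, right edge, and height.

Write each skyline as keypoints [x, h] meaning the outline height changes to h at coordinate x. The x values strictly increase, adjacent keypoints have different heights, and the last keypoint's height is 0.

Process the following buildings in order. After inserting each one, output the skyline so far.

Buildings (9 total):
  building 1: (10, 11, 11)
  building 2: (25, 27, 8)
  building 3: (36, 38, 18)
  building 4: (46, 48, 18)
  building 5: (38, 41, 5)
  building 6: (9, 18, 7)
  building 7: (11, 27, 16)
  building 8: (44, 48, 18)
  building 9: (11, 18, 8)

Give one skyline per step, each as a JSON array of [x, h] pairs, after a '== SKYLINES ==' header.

== SKYLINES ==
[[10,11],[11,0]]
[[10,11],[11,0],[25,8],[27,0]]
[[10,11],[11,0],[25,8],[27,0],[36,18],[38,0]]
[[10,11],[11,0],[25,8],[27,0],[36,18],[38,0],[46,18],[48,0]]
[[10,11],[11,0],[25,8],[27,0],[36,18],[38,5],[41,0],[46,18],[48,0]]
[[9,7],[10,11],[11,7],[18,0],[25,8],[27,0],[36,18],[38,5],[41,0],[46,18],[48,0]]
[[9,7],[10,11],[11,16],[27,0],[36,18],[38,5],[41,0],[46,18],[48,0]]
[[9,7],[10,11],[11,16],[27,0],[36,18],[38,5],[41,0],[44,18],[48,0]]
[[9,7],[10,11],[11,16],[27,0],[36,18],[38,5],[41,0],[44,18],[48,0]]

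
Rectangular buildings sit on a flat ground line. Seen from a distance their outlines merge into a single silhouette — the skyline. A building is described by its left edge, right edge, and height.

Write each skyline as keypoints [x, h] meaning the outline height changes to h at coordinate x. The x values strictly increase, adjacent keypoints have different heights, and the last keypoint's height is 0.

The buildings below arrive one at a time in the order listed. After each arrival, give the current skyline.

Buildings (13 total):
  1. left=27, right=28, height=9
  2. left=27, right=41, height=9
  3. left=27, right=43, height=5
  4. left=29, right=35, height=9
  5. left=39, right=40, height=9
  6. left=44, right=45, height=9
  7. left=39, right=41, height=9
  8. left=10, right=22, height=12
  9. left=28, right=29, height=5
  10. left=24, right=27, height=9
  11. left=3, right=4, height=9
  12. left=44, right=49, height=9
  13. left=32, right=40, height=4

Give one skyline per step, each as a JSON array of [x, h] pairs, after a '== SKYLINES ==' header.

== SKYLINES ==
[[27,9],[28,0]]
[[27,9],[41,0]]
[[27,9],[41,5],[43,0]]
[[27,9],[41,5],[43,0]]
[[27,9],[41,5],[43,0]]
[[27,9],[41,5],[43,0],[44,9],[45,0]]
[[27,9],[41,5],[43,0],[44,9],[45,0]]
[[10,12],[22,0],[27,9],[41,5],[43,0],[44,9],[45,0]]
[[10,12],[22,0],[27,9],[41,5],[43,0],[44,9],[45,0]]
[[10,12],[22,0],[24,9],[41,5],[43,0],[44,9],[45,0]]
[[3,9],[4,0],[10,12],[22,0],[24,9],[41,5],[43,0],[44,9],[45,0]]
[[3,9],[4,0],[10,12],[22,0],[24,9],[41,5],[43,0],[44,9],[49,0]]
[[3,9],[4,0],[10,12],[22,0],[24,9],[41,5],[43,0],[44,9],[49,0]]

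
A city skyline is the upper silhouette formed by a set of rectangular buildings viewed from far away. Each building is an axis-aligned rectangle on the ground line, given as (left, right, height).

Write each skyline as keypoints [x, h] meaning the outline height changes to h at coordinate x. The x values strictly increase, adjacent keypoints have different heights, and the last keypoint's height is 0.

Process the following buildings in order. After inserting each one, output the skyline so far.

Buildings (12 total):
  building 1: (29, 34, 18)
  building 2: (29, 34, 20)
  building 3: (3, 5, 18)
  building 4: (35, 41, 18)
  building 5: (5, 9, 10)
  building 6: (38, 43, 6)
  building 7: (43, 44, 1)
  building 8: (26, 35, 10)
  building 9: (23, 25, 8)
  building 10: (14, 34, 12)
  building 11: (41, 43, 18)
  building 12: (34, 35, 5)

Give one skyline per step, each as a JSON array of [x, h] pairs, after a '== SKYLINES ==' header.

== SKYLINES ==
[[29,18],[34,0]]
[[29,20],[34,0]]
[[3,18],[5,0],[29,20],[34,0]]
[[3,18],[5,0],[29,20],[34,0],[35,18],[41,0]]
[[3,18],[5,10],[9,0],[29,20],[34,0],[35,18],[41,0]]
[[3,18],[5,10],[9,0],[29,20],[34,0],[35,18],[41,6],[43,0]]
[[3,18],[5,10],[9,0],[29,20],[34,0],[35,18],[41,6],[43,1],[44,0]]
[[3,18],[5,10],[9,0],[26,10],[29,20],[34,10],[35,18],[41,6],[43,1],[44,0]]
[[3,18],[5,10],[9,0],[23,8],[25,0],[26,10],[29,20],[34,10],[35,18],[41,6],[43,1],[44,0]]
[[3,18],[5,10],[9,0],[14,12],[29,20],[34,10],[35,18],[41,6],[43,1],[44,0]]
[[3,18],[5,10],[9,0],[14,12],[29,20],[34,10],[35,18],[43,1],[44,0]]
[[3,18],[5,10],[9,0],[14,12],[29,20],[34,10],[35,18],[43,1],[44,0]]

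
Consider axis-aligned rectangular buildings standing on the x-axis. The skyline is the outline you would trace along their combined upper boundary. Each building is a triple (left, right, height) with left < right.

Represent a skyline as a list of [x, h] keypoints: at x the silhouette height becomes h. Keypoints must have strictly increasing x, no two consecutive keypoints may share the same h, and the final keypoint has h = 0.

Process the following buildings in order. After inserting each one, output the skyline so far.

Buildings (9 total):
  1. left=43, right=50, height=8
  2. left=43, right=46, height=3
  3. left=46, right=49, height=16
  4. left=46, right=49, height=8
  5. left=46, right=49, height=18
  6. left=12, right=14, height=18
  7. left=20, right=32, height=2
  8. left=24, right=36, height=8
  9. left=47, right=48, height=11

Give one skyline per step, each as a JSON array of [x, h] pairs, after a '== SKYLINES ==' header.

== SKYLINES ==
[[43,8],[50,0]]
[[43,8],[50,0]]
[[43,8],[46,16],[49,8],[50,0]]
[[43,8],[46,16],[49,8],[50,0]]
[[43,8],[46,18],[49,8],[50,0]]
[[12,18],[14,0],[43,8],[46,18],[49,8],[50,0]]
[[12,18],[14,0],[20,2],[32,0],[43,8],[46,18],[49,8],[50,0]]
[[12,18],[14,0],[20,2],[24,8],[36,0],[43,8],[46,18],[49,8],[50,0]]
[[12,18],[14,0],[20,2],[24,8],[36,0],[43,8],[46,18],[49,8],[50,0]]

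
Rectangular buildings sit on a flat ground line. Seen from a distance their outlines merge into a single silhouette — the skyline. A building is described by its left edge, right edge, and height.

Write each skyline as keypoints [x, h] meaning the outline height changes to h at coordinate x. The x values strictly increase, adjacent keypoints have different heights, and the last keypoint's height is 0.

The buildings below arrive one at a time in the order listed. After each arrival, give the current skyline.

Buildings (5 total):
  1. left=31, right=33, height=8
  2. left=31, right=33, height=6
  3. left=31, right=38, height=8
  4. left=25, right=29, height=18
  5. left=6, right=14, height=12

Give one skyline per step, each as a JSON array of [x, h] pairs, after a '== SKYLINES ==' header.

== SKYLINES ==
[[31,8],[33,0]]
[[31,8],[33,0]]
[[31,8],[38,0]]
[[25,18],[29,0],[31,8],[38,0]]
[[6,12],[14,0],[25,18],[29,0],[31,8],[38,0]]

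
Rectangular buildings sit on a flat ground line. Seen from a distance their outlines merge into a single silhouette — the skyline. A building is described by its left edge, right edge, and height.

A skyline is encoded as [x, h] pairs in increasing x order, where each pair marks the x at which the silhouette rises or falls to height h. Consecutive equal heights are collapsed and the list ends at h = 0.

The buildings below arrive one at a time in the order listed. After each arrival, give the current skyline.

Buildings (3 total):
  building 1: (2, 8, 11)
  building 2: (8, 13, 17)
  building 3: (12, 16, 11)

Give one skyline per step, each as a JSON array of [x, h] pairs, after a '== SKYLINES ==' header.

== SKYLINES ==
[[2,11],[8,0]]
[[2,11],[8,17],[13,0]]
[[2,11],[8,17],[13,11],[16,0]]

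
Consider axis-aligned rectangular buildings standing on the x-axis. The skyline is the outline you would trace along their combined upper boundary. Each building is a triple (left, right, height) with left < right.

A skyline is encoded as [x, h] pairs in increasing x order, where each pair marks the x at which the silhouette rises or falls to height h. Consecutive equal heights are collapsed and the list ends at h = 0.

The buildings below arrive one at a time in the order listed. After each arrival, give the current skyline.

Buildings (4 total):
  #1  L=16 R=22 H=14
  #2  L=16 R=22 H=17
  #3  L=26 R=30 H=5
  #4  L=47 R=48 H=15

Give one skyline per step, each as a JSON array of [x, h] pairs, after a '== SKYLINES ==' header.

== SKYLINES ==
[[16,14],[22,0]]
[[16,17],[22,0]]
[[16,17],[22,0],[26,5],[30,0]]
[[16,17],[22,0],[26,5],[30,0],[47,15],[48,0]]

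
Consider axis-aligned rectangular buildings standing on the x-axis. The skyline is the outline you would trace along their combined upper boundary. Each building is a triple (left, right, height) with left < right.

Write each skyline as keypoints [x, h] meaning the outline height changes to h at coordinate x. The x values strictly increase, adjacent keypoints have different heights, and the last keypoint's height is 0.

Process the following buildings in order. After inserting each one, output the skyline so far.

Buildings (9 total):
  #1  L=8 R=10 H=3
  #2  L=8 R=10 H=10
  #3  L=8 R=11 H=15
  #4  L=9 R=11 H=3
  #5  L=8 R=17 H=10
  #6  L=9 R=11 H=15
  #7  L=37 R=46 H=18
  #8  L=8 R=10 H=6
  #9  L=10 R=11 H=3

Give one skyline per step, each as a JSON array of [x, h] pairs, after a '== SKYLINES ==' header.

== SKYLINES ==
[[8,3],[10,0]]
[[8,10],[10,0]]
[[8,15],[11,0]]
[[8,15],[11,0]]
[[8,15],[11,10],[17,0]]
[[8,15],[11,10],[17,0]]
[[8,15],[11,10],[17,0],[37,18],[46,0]]
[[8,15],[11,10],[17,0],[37,18],[46,0]]
[[8,15],[11,10],[17,0],[37,18],[46,0]]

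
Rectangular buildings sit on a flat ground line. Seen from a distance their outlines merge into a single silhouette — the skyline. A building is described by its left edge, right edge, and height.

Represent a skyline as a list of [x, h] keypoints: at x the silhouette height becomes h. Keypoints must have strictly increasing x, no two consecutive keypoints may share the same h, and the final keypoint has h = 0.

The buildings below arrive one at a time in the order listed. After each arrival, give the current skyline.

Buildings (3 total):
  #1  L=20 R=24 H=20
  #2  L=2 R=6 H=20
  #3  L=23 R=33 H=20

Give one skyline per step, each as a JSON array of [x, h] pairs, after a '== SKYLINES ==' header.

== SKYLINES ==
[[20,20],[24,0]]
[[2,20],[6,0],[20,20],[24,0]]
[[2,20],[6,0],[20,20],[33,0]]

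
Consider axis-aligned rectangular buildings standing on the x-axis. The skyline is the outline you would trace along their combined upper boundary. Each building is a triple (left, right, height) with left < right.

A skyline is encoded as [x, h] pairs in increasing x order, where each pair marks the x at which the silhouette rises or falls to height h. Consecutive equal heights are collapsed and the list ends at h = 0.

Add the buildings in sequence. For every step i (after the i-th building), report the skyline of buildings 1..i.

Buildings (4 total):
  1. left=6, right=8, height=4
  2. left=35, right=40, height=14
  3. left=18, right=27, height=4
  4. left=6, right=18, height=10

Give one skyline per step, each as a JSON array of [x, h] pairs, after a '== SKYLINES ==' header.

== SKYLINES ==
[[6,4],[8,0]]
[[6,4],[8,0],[35,14],[40,0]]
[[6,4],[8,0],[18,4],[27,0],[35,14],[40,0]]
[[6,10],[18,4],[27,0],[35,14],[40,0]]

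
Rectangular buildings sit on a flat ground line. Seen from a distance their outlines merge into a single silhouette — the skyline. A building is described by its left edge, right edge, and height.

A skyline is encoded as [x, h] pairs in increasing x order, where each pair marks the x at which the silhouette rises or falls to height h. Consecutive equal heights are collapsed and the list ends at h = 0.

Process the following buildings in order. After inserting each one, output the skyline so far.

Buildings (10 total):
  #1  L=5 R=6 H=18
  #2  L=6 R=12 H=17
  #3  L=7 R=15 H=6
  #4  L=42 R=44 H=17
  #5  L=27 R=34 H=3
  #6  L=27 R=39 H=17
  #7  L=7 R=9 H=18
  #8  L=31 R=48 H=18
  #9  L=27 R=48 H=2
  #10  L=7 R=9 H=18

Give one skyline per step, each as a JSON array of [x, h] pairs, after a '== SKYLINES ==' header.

== SKYLINES ==
[[5,18],[6,0]]
[[5,18],[6,17],[12,0]]
[[5,18],[6,17],[12,6],[15,0]]
[[5,18],[6,17],[12,6],[15,0],[42,17],[44,0]]
[[5,18],[6,17],[12,6],[15,0],[27,3],[34,0],[42,17],[44,0]]
[[5,18],[6,17],[12,6],[15,0],[27,17],[39,0],[42,17],[44,0]]
[[5,18],[6,17],[7,18],[9,17],[12,6],[15,0],[27,17],[39,0],[42,17],[44,0]]
[[5,18],[6,17],[7,18],[9,17],[12,6],[15,0],[27,17],[31,18],[48,0]]
[[5,18],[6,17],[7,18],[9,17],[12,6],[15,0],[27,17],[31,18],[48,0]]
[[5,18],[6,17],[7,18],[9,17],[12,6],[15,0],[27,17],[31,18],[48,0]]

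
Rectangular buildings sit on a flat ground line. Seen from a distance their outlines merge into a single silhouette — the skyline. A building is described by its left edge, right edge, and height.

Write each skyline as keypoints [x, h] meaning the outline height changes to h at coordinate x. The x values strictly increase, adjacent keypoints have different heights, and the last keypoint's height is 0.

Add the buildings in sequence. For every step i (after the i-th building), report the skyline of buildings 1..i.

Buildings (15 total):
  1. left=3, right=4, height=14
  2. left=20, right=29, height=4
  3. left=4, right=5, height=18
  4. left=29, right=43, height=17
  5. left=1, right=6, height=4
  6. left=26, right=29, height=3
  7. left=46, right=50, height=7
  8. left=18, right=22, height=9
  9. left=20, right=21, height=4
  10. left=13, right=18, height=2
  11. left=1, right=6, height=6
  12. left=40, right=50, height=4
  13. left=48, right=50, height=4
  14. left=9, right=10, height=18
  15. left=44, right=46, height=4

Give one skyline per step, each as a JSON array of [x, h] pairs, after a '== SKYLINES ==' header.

== SKYLINES ==
[[3,14],[4,0]]
[[3,14],[4,0],[20,4],[29,0]]
[[3,14],[4,18],[5,0],[20,4],[29,0]]
[[3,14],[4,18],[5,0],[20,4],[29,17],[43,0]]
[[1,4],[3,14],[4,18],[5,4],[6,0],[20,4],[29,17],[43,0]]
[[1,4],[3,14],[4,18],[5,4],[6,0],[20,4],[29,17],[43,0]]
[[1,4],[3,14],[4,18],[5,4],[6,0],[20,4],[29,17],[43,0],[46,7],[50,0]]
[[1,4],[3,14],[4,18],[5,4],[6,0],[18,9],[22,4],[29,17],[43,0],[46,7],[50,0]]
[[1,4],[3,14],[4,18],[5,4],[6,0],[18,9],[22,4],[29,17],[43,0],[46,7],[50,0]]
[[1,4],[3,14],[4,18],[5,4],[6,0],[13,2],[18,9],[22,4],[29,17],[43,0],[46,7],[50,0]]
[[1,6],[3,14],[4,18],[5,6],[6,0],[13,2],[18,9],[22,4],[29,17],[43,0],[46,7],[50,0]]
[[1,6],[3,14],[4,18],[5,6],[6,0],[13,2],[18,9],[22,4],[29,17],[43,4],[46,7],[50,0]]
[[1,6],[3,14],[4,18],[5,6],[6,0],[13,2],[18,9],[22,4],[29,17],[43,4],[46,7],[50,0]]
[[1,6],[3,14],[4,18],[5,6],[6,0],[9,18],[10,0],[13,2],[18,9],[22,4],[29,17],[43,4],[46,7],[50,0]]
[[1,6],[3,14],[4,18],[5,6],[6,0],[9,18],[10,0],[13,2],[18,9],[22,4],[29,17],[43,4],[46,7],[50,0]]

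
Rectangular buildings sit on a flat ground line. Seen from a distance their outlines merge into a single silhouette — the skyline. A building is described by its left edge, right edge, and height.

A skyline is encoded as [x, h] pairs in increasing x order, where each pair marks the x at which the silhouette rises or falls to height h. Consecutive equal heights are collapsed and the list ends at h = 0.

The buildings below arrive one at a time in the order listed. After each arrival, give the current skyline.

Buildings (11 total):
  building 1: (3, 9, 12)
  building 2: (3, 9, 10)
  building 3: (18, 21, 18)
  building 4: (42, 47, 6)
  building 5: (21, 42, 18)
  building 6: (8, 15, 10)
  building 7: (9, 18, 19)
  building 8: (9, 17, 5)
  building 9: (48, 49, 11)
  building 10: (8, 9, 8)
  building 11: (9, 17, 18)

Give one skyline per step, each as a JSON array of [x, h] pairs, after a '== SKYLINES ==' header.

== SKYLINES ==
[[3,12],[9,0]]
[[3,12],[9,0]]
[[3,12],[9,0],[18,18],[21,0]]
[[3,12],[9,0],[18,18],[21,0],[42,6],[47,0]]
[[3,12],[9,0],[18,18],[42,6],[47,0]]
[[3,12],[9,10],[15,0],[18,18],[42,6],[47,0]]
[[3,12],[9,19],[18,18],[42,6],[47,0]]
[[3,12],[9,19],[18,18],[42,6],[47,0]]
[[3,12],[9,19],[18,18],[42,6],[47,0],[48,11],[49,0]]
[[3,12],[9,19],[18,18],[42,6],[47,0],[48,11],[49,0]]
[[3,12],[9,19],[18,18],[42,6],[47,0],[48,11],[49,0]]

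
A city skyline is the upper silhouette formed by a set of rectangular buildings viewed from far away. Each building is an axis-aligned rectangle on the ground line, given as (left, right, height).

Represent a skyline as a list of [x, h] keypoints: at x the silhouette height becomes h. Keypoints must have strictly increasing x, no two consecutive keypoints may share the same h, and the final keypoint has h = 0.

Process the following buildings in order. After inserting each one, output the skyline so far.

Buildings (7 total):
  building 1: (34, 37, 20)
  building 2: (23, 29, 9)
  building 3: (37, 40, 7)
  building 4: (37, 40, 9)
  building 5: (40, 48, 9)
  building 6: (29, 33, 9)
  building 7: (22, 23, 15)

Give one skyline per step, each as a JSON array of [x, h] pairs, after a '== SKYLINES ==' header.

== SKYLINES ==
[[34,20],[37,0]]
[[23,9],[29,0],[34,20],[37,0]]
[[23,9],[29,0],[34,20],[37,7],[40,0]]
[[23,9],[29,0],[34,20],[37,9],[40,0]]
[[23,9],[29,0],[34,20],[37,9],[48,0]]
[[23,9],[33,0],[34,20],[37,9],[48,0]]
[[22,15],[23,9],[33,0],[34,20],[37,9],[48,0]]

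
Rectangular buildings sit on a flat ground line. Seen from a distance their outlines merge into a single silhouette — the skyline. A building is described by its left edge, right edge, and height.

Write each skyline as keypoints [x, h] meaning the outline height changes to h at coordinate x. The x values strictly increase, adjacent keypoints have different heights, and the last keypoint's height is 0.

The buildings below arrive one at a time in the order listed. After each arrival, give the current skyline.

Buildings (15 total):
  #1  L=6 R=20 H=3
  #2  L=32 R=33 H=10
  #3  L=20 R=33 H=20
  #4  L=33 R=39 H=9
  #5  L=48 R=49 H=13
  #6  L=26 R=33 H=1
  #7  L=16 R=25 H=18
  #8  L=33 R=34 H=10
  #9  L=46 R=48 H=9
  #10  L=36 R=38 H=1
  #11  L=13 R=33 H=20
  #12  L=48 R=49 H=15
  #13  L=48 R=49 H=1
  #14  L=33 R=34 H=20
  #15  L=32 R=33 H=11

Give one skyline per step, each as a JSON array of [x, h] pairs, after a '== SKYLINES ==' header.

== SKYLINES ==
[[6,3],[20,0]]
[[6,3],[20,0],[32,10],[33,0]]
[[6,3],[20,20],[33,0]]
[[6,3],[20,20],[33,9],[39,0]]
[[6,3],[20,20],[33,9],[39,0],[48,13],[49,0]]
[[6,3],[20,20],[33,9],[39,0],[48,13],[49,0]]
[[6,3],[16,18],[20,20],[33,9],[39,0],[48,13],[49,0]]
[[6,3],[16,18],[20,20],[33,10],[34,9],[39,0],[48,13],[49,0]]
[[6,3],[16,18],[20,20],[33,10],[34,9],[39,0],[46,9],[48,13],[49,0]]
[[6,3],[16,18],[20,20],[33,10],[34,9],[39,0],[46,9],[48,13],[49,0]]
[[6,3],[13,20],[33,10],[34,9],[39,0],[46,9],[48,13],[49,0]]
[[6,3],[13,20],[33,10],[34,9],[39,0],[46,9],[48,15],[49,0]]
[[6,3],[13,20],[33,10],[34,9],[39,0],[46,9],[48,15],[49,0]]
[[6,3],[13,20],[34,9],[39,0],[46,9],[48,15],[49,0]]
[[6,3],[13,20],[34,9],[39,0],[46,9],[48,15],[49,0]]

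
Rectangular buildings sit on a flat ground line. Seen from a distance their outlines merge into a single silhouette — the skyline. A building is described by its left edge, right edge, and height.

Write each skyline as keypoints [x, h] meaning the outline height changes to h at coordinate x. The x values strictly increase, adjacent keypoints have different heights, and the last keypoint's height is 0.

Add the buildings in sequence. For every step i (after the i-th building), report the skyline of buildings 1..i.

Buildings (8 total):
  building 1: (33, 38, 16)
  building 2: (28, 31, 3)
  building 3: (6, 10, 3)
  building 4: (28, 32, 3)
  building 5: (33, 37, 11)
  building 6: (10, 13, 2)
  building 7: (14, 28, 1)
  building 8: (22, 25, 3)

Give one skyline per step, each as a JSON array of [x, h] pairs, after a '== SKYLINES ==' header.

== SKYLINES ==
[[33,16],[38,0]]
[[28,3],[31,0],[33,16],[38,0]]
[[6,3],[10,0],[28,3],[31,0],[33,16],[38,0]]
[[6,3],[10,0],[28,3],[32,0],[33,16],[38,0]]
[[6,3],[10,0],[28,3],[32,0],[33,16],[38,0]]
[[6,3],[10,2],[13,0],[28,3],[32,0],[33,16],[38,0]]
[[6,3],[10,2],[13,0],[14,1],[28,3],[32,0],[33,16],[38,0]]
[[6,3],[10,2],[13,0],[14,1],[22,3],[25,1],[28,3],[32,0],[33,16],[38,0]]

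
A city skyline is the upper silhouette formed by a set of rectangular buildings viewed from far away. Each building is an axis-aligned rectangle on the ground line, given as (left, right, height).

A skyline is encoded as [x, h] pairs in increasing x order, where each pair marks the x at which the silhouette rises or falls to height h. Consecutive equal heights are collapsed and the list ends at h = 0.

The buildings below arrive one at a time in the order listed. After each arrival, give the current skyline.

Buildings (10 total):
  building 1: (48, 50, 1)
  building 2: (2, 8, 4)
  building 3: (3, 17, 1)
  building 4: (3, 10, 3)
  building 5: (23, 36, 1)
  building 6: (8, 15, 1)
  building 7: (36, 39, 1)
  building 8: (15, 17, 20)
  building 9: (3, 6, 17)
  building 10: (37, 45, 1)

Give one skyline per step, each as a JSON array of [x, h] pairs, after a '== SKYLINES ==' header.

== SKYLINES ==
[[48,1],[50,0]]
[[2,4],[8,0],[48,1],[50,0]]
[[2,4],[8,1],[17,0],[48,1],[50,0]]
[[2,4],[8,3],[10,1],[17,0],[48,1],[50,0]]
[[2,4],[8,3],[10,1],[17,0],[23,1],[36,0],[48,1],[50,0]]
[[2,4],[8,3],[10,1],[17,0],[23,1],[36,0],[48,1],[50,0]]
[[2,4],[8,3],[10,1],[17,0],[23,1],[39,0],[48,1],[50,0]]
[[2,4],[8,3],[10,1],[15,20],[17,0],[23,1],[39,0],[48,1],[50,0]]
[[2,4],[3,17],[6,4],[8,3],[10,1],[15,20],[17,0],[23,1],[39,0],[48,1],[50,0]]
[[2,4],[3,17],[6,4],[8,3],[10,1],[15,20],[17,0],[23,1],[45,0],[48,1],[50,0]]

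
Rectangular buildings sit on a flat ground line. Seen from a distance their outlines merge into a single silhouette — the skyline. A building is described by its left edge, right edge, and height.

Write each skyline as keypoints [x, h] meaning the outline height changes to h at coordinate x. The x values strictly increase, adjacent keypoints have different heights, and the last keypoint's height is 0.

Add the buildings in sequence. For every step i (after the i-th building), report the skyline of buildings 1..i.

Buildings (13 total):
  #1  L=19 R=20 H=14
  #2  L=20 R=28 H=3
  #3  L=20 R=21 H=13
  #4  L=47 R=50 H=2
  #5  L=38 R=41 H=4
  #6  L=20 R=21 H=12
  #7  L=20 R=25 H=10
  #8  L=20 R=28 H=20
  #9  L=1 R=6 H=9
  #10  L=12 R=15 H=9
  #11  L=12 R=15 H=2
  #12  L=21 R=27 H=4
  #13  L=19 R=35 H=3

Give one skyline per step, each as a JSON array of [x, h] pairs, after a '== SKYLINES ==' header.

== SKYLINES ==
[[19,14],[20,0]]
[[19,14],[20,3],[28,0]]
[[19,14],[20,13],[21,3],[28,0]]
[[19,14],[20,13],[21,3],[28,0],[47,2],[50,0]]
[[19,14],[20,13],[21,3],[28,0],[38,4],[41,0],[47,2],[50,0]]
[[19,14],[20,13],[21,3],[28,0],[38,4],[41,0],[47,2],[50,0]]
[[19,14],[20,13],[21,10],[25,3],[28,0],[38,4],[41,0],[47,2],[50,0]]
[[19,14],[20,20],[28,0],[38,4],[41,0],[47,2],[50,0]]
[[1,9],[6,0],[19,14],[20,20],[28,0],[38,4],[41,0],[47,2],[50,0]]
[[1,9],[6,0],[12,9],[15,0],[19,14],[20,20],[28,0],[38,4],[41,0],[47,2],[50,0]]
[[1,9],[6,0],[12,9],[15,0],[19,14],[20,20],[28,0],[38,4],[41,0],[47,2],[50,0]]
[[1,9],[6,0],[12,9],[15,0],[19,14],[20,20],[28,0],[38,4],[41,0],[47,2],[50,0]]
[[1,9],[6,0],[12,9],[15,0],[19,14],[20,20],[28,3],[35,0],[38,4],[41,0],[47,2],[50,0]]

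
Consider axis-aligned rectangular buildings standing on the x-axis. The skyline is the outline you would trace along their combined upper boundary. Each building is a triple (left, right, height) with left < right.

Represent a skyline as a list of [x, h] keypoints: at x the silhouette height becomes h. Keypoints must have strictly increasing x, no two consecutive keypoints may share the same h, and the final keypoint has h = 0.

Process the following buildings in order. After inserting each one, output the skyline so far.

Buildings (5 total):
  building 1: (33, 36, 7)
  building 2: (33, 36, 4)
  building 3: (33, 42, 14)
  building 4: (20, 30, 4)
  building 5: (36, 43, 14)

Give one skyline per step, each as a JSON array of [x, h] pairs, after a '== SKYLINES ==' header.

== SKYLINES ==
[[33,7],[36,0]]
[[33,7],[36,0]]
[[33,14],[42,0]]
[[20,4],[30,0],[33,14],[42,0]]
[[20,4],[30,0],[33,14],[43,0]]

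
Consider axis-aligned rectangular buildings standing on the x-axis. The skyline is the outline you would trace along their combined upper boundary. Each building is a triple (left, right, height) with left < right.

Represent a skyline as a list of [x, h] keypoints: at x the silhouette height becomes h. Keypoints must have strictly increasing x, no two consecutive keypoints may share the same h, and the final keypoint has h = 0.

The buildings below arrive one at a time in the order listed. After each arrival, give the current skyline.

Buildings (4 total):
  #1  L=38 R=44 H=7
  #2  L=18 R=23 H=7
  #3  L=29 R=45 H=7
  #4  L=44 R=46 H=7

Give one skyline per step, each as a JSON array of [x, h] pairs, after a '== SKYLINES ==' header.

== SKYLINES ==
[[38,7],[44,0]]
[[18,7],[23,0],[38,7],[44,0]]
[[18,7],[23,0],[29,7],[45,0]]
[[18,7],[23,0],[29,7],[46,0]]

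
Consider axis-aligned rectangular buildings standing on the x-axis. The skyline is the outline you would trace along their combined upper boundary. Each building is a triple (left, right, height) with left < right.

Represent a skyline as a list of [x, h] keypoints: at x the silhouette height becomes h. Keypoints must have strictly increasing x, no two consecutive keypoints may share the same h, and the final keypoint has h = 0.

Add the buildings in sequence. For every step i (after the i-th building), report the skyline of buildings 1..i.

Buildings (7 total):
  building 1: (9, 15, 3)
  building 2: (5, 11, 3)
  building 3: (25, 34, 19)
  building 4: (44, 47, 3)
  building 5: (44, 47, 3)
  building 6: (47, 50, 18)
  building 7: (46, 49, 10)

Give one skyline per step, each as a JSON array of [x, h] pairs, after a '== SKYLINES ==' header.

== SKYLINES ==
[[9,3],[15,0]]
[[5,3],[15,0]]
[[5,3],[15,0],[25,19],[34,0]]
[[5,3],[15,0],[25,19],[34,0],[44,3],[47,0]]
[[5,3],[15,0],[25,19],[34,0],[44,3],[47,0]]
[[5,3],[15,0],[25,19],[34,0],[44,3],[47,18],[50,0]]
[[5,3],[15,0],[25,19],[34,0],[44,3],[46,10],[47,18],[50,0]]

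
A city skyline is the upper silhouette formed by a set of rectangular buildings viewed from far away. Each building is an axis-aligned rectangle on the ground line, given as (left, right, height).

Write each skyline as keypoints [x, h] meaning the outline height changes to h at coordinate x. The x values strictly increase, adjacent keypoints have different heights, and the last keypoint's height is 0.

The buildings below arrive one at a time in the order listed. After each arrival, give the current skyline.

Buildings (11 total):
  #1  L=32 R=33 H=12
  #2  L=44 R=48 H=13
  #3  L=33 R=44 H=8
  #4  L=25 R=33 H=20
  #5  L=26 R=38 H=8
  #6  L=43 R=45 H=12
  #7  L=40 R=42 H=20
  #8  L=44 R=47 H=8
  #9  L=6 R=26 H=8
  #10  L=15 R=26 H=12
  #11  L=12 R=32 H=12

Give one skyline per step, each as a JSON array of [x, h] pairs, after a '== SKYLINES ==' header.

== SKYLINES ==
[[32,12],[33,0]]
[[32,12],[33,0],[44,13],[48,0]]
[[32,12],[33,8],[44,13],[48,0]]
[[25,20],[33,8],[44,13],[48,0]]
[[25,20],[33,8],[44,13],[48,0]]
[[25,20],[33,8],[43,12],[44,13],[48,0]]
[[25,20],[33,8],[40,20],[42,8],[43,12],[44,13],[48,0]]
[[25,20],[33,8],[40,20],[42,8],[43,12],[44,13],[48,0]]
[[6,8],[25,20],[33,8],[40,20],[42,8],[43,12],[44,13],[48,0]]
[[6,8],[15,12],[25,20],[33,8],[40,20],[42,8],[43,12],[44,13],[48,0]]
[[6,8],[12,12],[25,20],[33,8],[40,20],[42,8],[43,12],[44,13],[48,0]]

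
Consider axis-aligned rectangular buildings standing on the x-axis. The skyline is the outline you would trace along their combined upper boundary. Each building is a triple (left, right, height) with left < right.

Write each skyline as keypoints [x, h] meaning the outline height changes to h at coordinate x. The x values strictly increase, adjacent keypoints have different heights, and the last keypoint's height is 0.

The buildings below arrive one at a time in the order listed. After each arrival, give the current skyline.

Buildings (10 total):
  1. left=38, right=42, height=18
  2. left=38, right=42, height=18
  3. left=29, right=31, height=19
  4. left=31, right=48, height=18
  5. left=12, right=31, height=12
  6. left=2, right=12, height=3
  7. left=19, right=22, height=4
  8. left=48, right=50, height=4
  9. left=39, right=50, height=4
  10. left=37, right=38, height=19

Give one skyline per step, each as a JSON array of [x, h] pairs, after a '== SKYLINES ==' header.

== SKYLINES ==
[[38,18],[42,0]]
[[38,18],[42,0]]
[[29,19],[31,0],[38,18],[42,0]]
[[29,19],[31,18],[48,0]]
[[12,12],[29,19],[31,18],[48,0]]
[[2,3],[12,12],[29,19],[31,18],[48,0]]
[[2,3],[12,12],[29,19],[31,18],[48,0]]
[[2,3],[12,12],[29,19],[31,18],[48,4],[50,0]]
[[2,3],[12,12],[29,19],[31,18],[48,4],[50,0]]
[[2,3],[12,12],[29,19],[31,18],[37,19],[38,18],[48,4],[50,0]]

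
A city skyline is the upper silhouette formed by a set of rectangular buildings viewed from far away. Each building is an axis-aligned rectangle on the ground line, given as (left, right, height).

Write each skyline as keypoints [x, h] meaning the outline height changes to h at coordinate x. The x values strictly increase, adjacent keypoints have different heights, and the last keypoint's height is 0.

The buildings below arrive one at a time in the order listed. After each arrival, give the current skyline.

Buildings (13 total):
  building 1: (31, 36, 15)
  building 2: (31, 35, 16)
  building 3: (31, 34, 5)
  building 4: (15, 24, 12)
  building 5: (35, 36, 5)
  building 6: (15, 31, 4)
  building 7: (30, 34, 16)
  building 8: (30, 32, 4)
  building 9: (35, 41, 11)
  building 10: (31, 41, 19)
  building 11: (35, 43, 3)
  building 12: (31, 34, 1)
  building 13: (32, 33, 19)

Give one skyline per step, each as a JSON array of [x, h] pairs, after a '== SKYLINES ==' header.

== SKYLINES ==
[[31,15],[36,0]]
[[31,16],[35,15],[36,0]]
[[31,16],[35,15],[36,0]]
[[15,12],[24,0],[31,16],[35,15],[36,0]]
[[15,12],[24,0],[31,16],[35,15],[36,0]]
[[15,12],[24,4],[31,16],[35,15],[36,0]]
[[15,12],[24,4],[30,16],[35,15],[36,0]]
[[15,12],[24,4],[30,16],[35,15],[36,0]]
[[15,12],[24,4],[30,16],[35,15],[36,11],[41,0]]
[[15,12],[24,4],[30,16],[31,19],[41,0]]
[[15,12],[24,4],[30,16],[31,19],[41,3],[43,0]]
[[15,12],[24,4],[30,16],[31,19],[41,3],[43,0]]
[[15,12],[24,4],[30,16],[31,19],[41,3],[43,0]]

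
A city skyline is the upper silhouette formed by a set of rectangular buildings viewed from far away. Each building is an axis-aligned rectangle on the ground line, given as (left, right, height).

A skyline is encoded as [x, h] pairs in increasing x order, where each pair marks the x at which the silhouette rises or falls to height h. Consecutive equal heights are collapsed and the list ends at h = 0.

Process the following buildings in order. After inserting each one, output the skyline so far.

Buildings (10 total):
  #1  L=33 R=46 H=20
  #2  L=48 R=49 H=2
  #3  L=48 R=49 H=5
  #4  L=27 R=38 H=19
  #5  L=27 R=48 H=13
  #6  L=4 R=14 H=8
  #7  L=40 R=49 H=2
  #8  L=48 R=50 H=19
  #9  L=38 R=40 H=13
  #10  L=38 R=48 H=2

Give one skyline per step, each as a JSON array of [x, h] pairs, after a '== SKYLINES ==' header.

== SKYLINES ==
[[33,20],[46,0]]
[[33,20],[46,0],[48,2],[49,0]]
[[33,20],[46,0],[48,5],[49,0]]
[[27,19],[33,20],[46,0],[48,5],[49,0]]
[[27,19],[33,20],[46,13],[48,5],[49,0]]
[[4,8],[14,0],[27,19],[33,20],[46,13],[48,5],[49,0]]
[[4,8],[14,0],[27,19],[33,20],[46,13],[48,5],[49,0]]
[[4,8],[14,0],[27,19],[33,20],[46,13],[48,19],[50,0]]
[[4,8],[14,0],[27,19],[33,20],[46,13],[48,19],[50,0]]
[[4,8],[14,0],[27,19],[33,20],[46,13],[48,19],[50,0]]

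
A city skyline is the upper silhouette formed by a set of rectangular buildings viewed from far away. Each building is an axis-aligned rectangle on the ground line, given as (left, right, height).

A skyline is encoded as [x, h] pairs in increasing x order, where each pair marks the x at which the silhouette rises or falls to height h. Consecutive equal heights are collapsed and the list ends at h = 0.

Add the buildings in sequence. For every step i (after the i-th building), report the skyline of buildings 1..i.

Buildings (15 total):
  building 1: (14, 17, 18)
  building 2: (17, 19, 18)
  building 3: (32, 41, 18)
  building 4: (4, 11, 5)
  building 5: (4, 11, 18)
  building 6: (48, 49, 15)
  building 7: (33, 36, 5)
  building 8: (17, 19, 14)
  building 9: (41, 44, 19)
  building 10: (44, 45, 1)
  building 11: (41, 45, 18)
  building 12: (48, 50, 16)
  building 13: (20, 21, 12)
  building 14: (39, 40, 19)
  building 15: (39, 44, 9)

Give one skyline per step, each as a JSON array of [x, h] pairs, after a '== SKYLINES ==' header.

== SKYLINES ==
[[14,18],[17,0]]
[[14,18],[19,0]]
[[14,18],[19,0],[32,18],[41,0]]
[[4,5],[11,0],[14,18],[19,0],[32,18],[41,0]]
[[4,18],[11,0],[14,18],[19,0],[32,18],[41,0]]
[[4,18],[11,0],[14,18],[19,0],[32,18],[41,0],[48,15],[49,0]]
[[4,18],[11,0],[14,18],[19,0],[32,18],[41,0],[48,15],[49,0]]
[[4,18],[11,0],[14,18],[19,0],[32,18],[41,0],[48,15],[49,0]]
[[4,18],[11,0],[14,18],[19,0],[32,18],[41,19],[44,0],[48,15],[49,0]]
[[4,18],[11,0],[14,18],[19,0],[32,18],[41,19],[44,1],[45,0],[48,15],[49,0]]
[[4,18],[11,0],[14,18],[19,0],[32,18],[41,19],[44,18],[45,0],[48,15],[49,0]]
[[4,18],[11,0],[14,18],[19,0],[32,18],[41,19],[44,18],[45,0],[48,16],[50,0]]
[[4,18],[11,0],[14,18],[19,0],[20,12],[21,0],[32,18],[41,19],[44,18],[45,0],[48,16],[50,0]]
[[4,18],[11,0],[14,18],[19,0],[20,12],[21,0],[32,18],[39,19],[40,18],[41,19],[44,18],[45,0],[48,16],[50,0]]
[[4,18],[11,0],[14,18],[19,0],[20,12],[21,0],[32,18],[39,19],[40,18],[41,19],[44,18],[45,0],[48,16],[50,0]]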